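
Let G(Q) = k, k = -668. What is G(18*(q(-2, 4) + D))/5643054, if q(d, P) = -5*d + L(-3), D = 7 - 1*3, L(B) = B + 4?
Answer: -334/2821527 ≈ -0.00011838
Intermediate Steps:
L(B) = 4 + B
D = 4 (D = 7 - 3 = 4)
q(d, P) = 1 - 5*d (q(d, P) = -5*d + (4 - 3) = -5*d + 1 = 1 - 5*d)
G(Q) = -668
G(18*(q(-2, 4) + D))/5643054 = -668/5643054 = -668*1/5643054 = -334/2821527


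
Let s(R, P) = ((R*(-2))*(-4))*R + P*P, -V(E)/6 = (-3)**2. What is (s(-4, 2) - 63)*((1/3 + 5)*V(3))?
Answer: -19872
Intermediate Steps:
V(E) = -54 (V(E) = -6*(-3)**2 = -6*9 = -54)
s(R, P) = P**2 + 8*R**2 (s(R, P) = (-2*R*(-4))*R + P**2 = (8*R)*R + P**2 = 8*R**2 + P**2 = P**2 + 8*R**2)
(s(-4, 2) - 63)*((1/3 + 5)*V(3)) = ((2**2 + 8*(-4)**2) - 63)*((1/3 + 5)*(-54)) = ((4 + 8*16) - 63)*((1/3 + 5)*(-54)) = ((4 + 128) - 63)*((16/3)*(-54)) = (132 - 63)*(-288) = 69*(-288) = -19872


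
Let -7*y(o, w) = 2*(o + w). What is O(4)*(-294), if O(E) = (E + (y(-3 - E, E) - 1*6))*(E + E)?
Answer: 2688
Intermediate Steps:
y(o, w) = -2*o/7 - 2*w/7 (y(o, w) = -2*(o + w)/7 = -(2*o + 2*w)/7 = -2*o/7 - 2*w/7)
O(E) = 2*E*(-36/7 + E) (O(E) = (E + ((-2*(-3 - E)/7 - 2*E/7) - 1*6))*(E + E) = (E + (((6/7 + 2*E/7) - 2*E/7) - 6))*(2*E) = (E + (6/7 - 6))*(2*E) = (E - 36/7)*(2*E) = (-36/7 + E)*(2*E) = 2*E*(-36/7 + E))
O(4)*(-294) = ((2/7)*4*(-36 + 7*4))*(-294) = ((2/7)*4*(-36 + 28))*(-294) = ((2/7)*4*(-8))*(-294) = -64/7*(-294) = 2688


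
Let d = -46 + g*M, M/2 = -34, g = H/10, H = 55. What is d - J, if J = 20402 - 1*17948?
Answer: -2874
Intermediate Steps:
g = 11/2 (g = 55/10 = 55*(⅒) = 11/2 ≈ 5.5000)
M = -68 (M = 2*(-34) = -68)
J = 2454 (J = 20402 - 17948 = 2454)
d = -420 (d = -46 + (11/2)*(-68) = -46 - 374 = -420)
d - J = -420 - 1*2454 = -420 - 2454 = -2874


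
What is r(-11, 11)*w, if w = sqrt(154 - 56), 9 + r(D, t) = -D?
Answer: 14*sqrt(2) ≈ 19.799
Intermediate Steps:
r(D, t) = -9 - D
w = 7*sqrt(2) (w = sqrt(98) = 7*sqrt(2) ≈ 9.8995)
r(-11, 11)*w = (-9 - 1*(-11))*(7*sqrt(2)) = (-9 + 11)*(7*sqrt(2)) = 2*(7*sqrt(2)) = 14*sqrt(2)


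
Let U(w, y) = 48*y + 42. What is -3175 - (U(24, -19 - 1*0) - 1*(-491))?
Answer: -2796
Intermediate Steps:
U(w, y) = 42 + 48*y
-3175 - (U(24, -19 - 1*0) - 1*(-491)) = -3175 - ((42 + 48*(-19 - 1*0)) - 1*(-491)) = -3175 - ((42 + 48*(-19 + 0)) + 491) = -3175 - ((42 + 48*(-19)) + 491) = -3175 - ((42 - 912) + 491) = -3175 - (-870 + 491) = -3175 - 1*(-379) = -3175 + 379 = -2796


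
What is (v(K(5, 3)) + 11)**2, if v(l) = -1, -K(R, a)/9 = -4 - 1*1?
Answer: 100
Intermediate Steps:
K(R, a) = 45 (K(R, a) = -9*(-4 - 1*1) = -9*(-4 - 1) = -9*(-5) = 45)
(v(K(5, 3)) + 11)**2 = (-1 + 11)**2 = 10**2 = 100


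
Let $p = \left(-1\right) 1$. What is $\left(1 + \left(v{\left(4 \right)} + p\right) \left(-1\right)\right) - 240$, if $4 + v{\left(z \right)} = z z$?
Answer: $-250$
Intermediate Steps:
$p = -1$
$v{\left(z \right)} = -4 + z^{2}$ ($v{\left(z \right)} = -4 + z z = -4 + z^{2}$)
$\left(1 + \left(v{\left(4 \right)} + p\right) \left(-1\right)\right) - 240 = \left(1 + \left(\left(-4 + 4^{2}\right) - 1\right) \left(-1\right)\right) - 240 = \left(1 + \left(\left(-4 + 16\right) - 1\right) \left(-1\right)\right) - 240 = \left(1 + \left(12 - 1\right) \left(-1\right)\right) - 240 = \left(1 + 11 \left(-1\right)\right) - 240 = \left(1 - 11\right) - 240 = -10 - 240 = -250$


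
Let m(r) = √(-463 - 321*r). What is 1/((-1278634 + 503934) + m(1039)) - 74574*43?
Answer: -962261814348111212/300080211991 - I*√333982/600160423982 ≈ -3.2067e+6 - 9.6293e-10*I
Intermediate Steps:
1/((-1278634 + 503934) + m(1039)) - 74574*43 = 1/((-1278634 + 503934) + √(-463 - 321*1039)) - 74574*43 = 1/(-774700 + √(-463 - 333519)) - 1*3206682 = 1/(-774700 + √(-333982)) - 3206682 = 1/(-774700 + I*√333982) - 3206682 = -3206682 + 1/(-774700 + I*√333982)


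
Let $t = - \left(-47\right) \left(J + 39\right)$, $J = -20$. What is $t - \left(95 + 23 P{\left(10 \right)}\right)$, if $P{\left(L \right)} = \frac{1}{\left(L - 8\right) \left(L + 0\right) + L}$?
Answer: $\frac{23917}{30} \approx 797.23$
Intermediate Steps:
$P{\left(L \right)} = \frac{1}{L + L \left(-8 + L\right)}$ ($P{\left(L \right)} = \frac{1}{\left(-8 + L\right) L + L} = \frac{1}{L \left(-8 + L\right) + L} = \frac{1}{L + L \left(-8 + L\right)}$)
$t = 893$ ($t = - \left(-47\right) \left(-20 + 39\right) = - \left(-47\right) 19 = \left(-1\right) \left(-893\right) = 893$)
$t - \left(95 + 23 P{\left(10 \right)}\right) = 893 - \left(95 + 23 \frac{1}{10 \left(-7 + 10\right)}\right) = 893 - \left(95 + 23 \frac{1}{10 \cdot 3}\right) = 893 - \left(95 + 23 \cdot \frac{1}{10} \cdot \frac{1}{3}\right) = 893 - \frac{2873}{30} = \frac{23917}{30}$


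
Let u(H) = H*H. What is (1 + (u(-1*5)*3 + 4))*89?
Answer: 7120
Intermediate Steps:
u(H) = H²
(1 + (u(-1*5)*3 + 4))*89 = (1 + ((-1*5)²*3 + 4))*89 = (1 + ((-5)²*3 + 4))*89 = (1 + (25*3 + 4))*89 = (1 + (75 + 4))*89 = (1 + 79)*89 = 80*89 = 7120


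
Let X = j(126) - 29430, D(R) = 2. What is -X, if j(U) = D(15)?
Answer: 29428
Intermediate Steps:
j(U) = 2
X = -29428 (X = 2 - 29430 = -29428)
-X = -1*(-29428) = 29428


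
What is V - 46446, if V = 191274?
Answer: 144828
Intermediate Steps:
V - 46446 = 191274 - 46446 = 144828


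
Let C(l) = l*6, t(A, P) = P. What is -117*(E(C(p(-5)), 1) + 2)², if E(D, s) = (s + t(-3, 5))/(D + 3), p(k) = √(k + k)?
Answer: 1872*(-9*I - 2*√10)/(4*√10 + 39*I) ≈ -479.97 + 147.91*I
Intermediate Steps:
p(k) = √2*√k (p(k) = √(2*k) = √2*√k)
C(l) = 6*l
E(D, s) = (5 + s)/(3 + D) (E(D, s) = (s + 5)/(D + 3) = (5 + s)/(3 + D))
-117*(E(C(p(-5)), 1) + 2)² = -117*((5 + 1)/(3 + 6*(√2*√(-5))) + 2)² = -117*(6/(3 + 6*(√2*(I*√5))) + 2)² = -117*(6/(3 + 6*(I*√10)) + 2)² = -117*(6/(3 + 6*I*√10) + 2)² = -117*(2 + 6/(3 + 6*I*√10))²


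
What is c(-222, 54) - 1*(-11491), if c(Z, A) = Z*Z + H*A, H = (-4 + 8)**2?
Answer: 61639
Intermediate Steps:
H = 16 (H = 4**2 = 16)
c(Z, A) = Z**2 + 16*A (c(Z, A) = Z*Z + 16*A = Z**2 + 16*A)
c(-222, 54) - 1*(-11491) = ((-222)**2 + 16*54) - 1*(-11491) = (49284 + 864) + 11491 = 50148 + 11491 = 61639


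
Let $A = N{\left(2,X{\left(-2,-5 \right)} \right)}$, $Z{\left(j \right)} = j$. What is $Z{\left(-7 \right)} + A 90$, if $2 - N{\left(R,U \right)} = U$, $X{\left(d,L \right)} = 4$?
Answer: $-187$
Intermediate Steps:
$N{\left(R,U \right)} = 2 - U$
$A = -2$ ($A = 2 - 4 = -2$)
$Z{\left(-7 \right)} + A 90 = -7 - 180 = -187$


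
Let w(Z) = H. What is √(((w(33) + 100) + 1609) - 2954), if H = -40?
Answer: I*√1285 ≈ 35.847*I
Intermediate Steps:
w(Z) = -40
√(((w(33) + 100) + 1609) - 2954) = √(((-40 + 100) + 1609) - 2954) = √((60 + 1609) - 2954) = √(1669 - 2954) = √(-1285) = I*√1285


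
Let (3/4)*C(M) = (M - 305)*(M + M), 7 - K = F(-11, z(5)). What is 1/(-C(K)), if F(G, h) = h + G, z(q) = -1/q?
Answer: 25/347984 ≈ 7.1842e-5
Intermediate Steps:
F(G, h) = G + h
K = 91/5 (K = 7 - (-11 - 1/5) = 7 - (-11 - 1*⅕) = 7 - (-11 - ⅕) = 7 - 1*(-56/5) = 7 + 56/5 = 91/5 ≈ 18.200)
C(M) = 8*M*(-305 + M)/3 (C(M) = 4*((M - 305)*(M + M))/3 = 4*((-305 + M)*(2*M))/3 = 4*(2*M*(-305 + M))/3 = 8*M*(-305 + M)/3)
1/(-C(K)) = 1/(-8*91*(-305 + 91/5)/(3*5)) = 1/(-8*91*(-1434)/(3*5*5)) = 1/(-1*(-347984/25)) = 1/(347984/25) = 25/347984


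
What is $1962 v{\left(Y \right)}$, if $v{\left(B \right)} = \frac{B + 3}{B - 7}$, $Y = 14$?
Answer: $\frac{33354}{7} \approx 4764.9$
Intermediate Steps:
$v{\left(B \right)} = \frac{3 + B}{-7 + B}$
$1962 v{\left(Y \right)} = 1962 \frac{3 + 14}{-7 + 14} = 1962 \cdot \frac{1}{7} \cdot 17 = 1962 \cdot \frac{17}{7} = \frac{33354}{7}$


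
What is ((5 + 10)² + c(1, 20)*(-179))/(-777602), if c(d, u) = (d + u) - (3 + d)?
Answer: 1409/388801 ≈ 0.0036240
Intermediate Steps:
c(d, u) = -3 + u (c(d, u) = (d + u) + (-3 - d) = -3 + u)
((5 + 10)² + c(1, 20)*(-179))/(-777602) = ((5 + 10)² + (-3 + 20)*(-179))/(-777602) = (15² + 17*(-179))*(-1/777602) = (225 - 3043)*(-1/777602) = -2818*(-1/777602) = 1409/388801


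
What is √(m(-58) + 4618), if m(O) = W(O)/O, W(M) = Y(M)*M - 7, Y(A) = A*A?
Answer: √26851854/58 ≈ 89.343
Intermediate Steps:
Y(A) = A²
W(M) = -7 + M³ (W(M) = M²*M - 7 = M³ - 7 = -7 + M³)
m(O) = (-7 + O³)/O
√(m(-58) + 4618) = √((-7 + (-58)³)/(-58) + 4618) = √(-(-7 - 195112)/58 + 4618) = √(-1/58*(-195119) + 4618) = √(195119/58 + 4618) = √(462963/58) = √26851854/58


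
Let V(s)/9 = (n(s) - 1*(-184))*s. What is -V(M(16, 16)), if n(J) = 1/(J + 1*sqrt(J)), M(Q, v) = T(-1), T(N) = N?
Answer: 3303/2 - 9*I/2 ≈ 1651.5 - 4.5*I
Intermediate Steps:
M(Q, v) = -1
n(J) = 1/(J + sqrt(J))
V(s) = 9*s*(184 + 1/(s + sqrt(s))) (V(s) = 9*((1/(s + sqrt(s)) - 1*(-184))*s) = 9*((1/(s + sqrt(s)) + 184)*s) = 9*((184 + 1/(s + sqrt(s)))*s) = 9*(s*(184 + 1/(s + sqrt(s)))) = 9*s*(184 + 1/(s + sqrt(s))))
-V(M(16, 16)) = -9*(-1)*(184 + 1/(-1 + sqrt(-1))) = -9*(-1)*(184 + 1/(-1 + I)) = -9*(-1)*(184 + (-1 - I)/2) = -(-1656 - 9*(-1 - I)/2) = 1656 + 9*(-1 - I)/2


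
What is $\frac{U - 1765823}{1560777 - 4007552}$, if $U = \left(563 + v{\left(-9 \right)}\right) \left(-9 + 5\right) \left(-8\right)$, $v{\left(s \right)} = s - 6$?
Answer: $\frac{1748287}{2446775} \approx 0.71453$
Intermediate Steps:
$v{\left(s \right)} = -6 + s$
$U = 17536$ ($U = \left(563 - 15\right) \left(-9 + 5\right) \left(-8\right) = \left(563 - 15\right) \left(\left(-4\right) \left(-8\right)\right) = 548 \cdot 32 = 17536$)
$\frac{U - 1765823}{1560777 - 4007552} = \frac{17536 - 1765823}{1560777 - 4007552} = - \frac{1748287}{-2446775} = \left(-1748287\right) \left(- \frac{1}{2446775}\right) = \frac{1748287}{2446775}$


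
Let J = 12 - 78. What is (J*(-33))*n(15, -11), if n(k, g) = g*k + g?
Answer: -383328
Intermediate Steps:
n(k, g) = g + g*k
J = -66
(J*(-33))*n(15, -11) = (-66*(-33))*(-11*(1 + 15)) = 2178*(-11*16) = 2178*(-176) = -383328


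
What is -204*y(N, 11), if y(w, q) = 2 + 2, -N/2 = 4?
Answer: -816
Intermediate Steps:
N = -8 (N = -2*4 = -8)
y(w, q) = 4
-204*y(N, 11) = -204*4 = -816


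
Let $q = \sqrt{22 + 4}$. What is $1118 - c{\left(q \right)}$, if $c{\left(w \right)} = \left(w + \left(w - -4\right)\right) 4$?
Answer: $1102 - 8 \sqrt{26} \approx 1061.2$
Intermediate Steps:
$q = \sqrt{26} \approx 5.099$
$c{\left(w \right)} = 16 + 8 w$ ($c{\left(w \right)} = \left(w + \left(w + 4\right)\right) 4 = \left(w + \left(4 + w\right)\right) 4 = \left(4 + 2 w\right) 4 = 16 + 8 w$)
$1118 - c{\left(q \right)} = 1118 - \left(16 + 8 \sqrt{26}\right) = 1102 - 8 \sqrt{26}$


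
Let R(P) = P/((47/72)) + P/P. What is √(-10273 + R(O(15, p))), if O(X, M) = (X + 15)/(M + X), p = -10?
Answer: 4*I*√1416909/47 ≈ 101.31*I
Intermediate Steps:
O(X, M) = (15 + X)/(M + X)
R(P) = 1 + 72*P/47 (R(P) = P/((47*(1/72))) + 1 = P/(47/72) + 1 = P*(72/47) + 1 = 72*P/47 + 1 = 1 + 72*P/47)
√(-10273 + R(O(15, p))) = √(-10273 + (1 + 72*((15 + 15)/(-10 + 15))/47)) = √(-10273 + (1 + 72*(30/5)/47)) = √(-10273 + (1 + 72*((⅕)*30)/47)) = √(-10273 + (1 + (72/47)*6)) = √(-10273 + (1 + 432/47)) = √(-10273 + 479/47) = √(-482352/47) = 4*I*√1416909/47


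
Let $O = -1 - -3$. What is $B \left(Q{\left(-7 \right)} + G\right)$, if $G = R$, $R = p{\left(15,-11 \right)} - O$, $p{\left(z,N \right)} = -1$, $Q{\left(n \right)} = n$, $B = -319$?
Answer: $3190$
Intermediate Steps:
$O = 2$ ($O = -1 + 3 = 2$)
$R = -3$ ($R = -1 - 2 = -3$)
$G = -3$
$B \left(Q{\left(-7 \right)} + G\right) = - 319 \left(-7 - 3\right) = \left(-319\right) \left(-10\right) = 3190$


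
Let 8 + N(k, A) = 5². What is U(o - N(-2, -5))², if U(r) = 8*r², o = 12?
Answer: 40000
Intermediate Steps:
N(k, A) = 17 (N(k, A) = -8 + 5² = -8 + 25 = 17)
U(o - N(-2, -5))² = (8*(12 - 1*17)²)² = (8*(12 - 17)²)² = (8*(-5)²)² = (8*25)² = 200² = 40000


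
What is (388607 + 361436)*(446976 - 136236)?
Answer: 233068361820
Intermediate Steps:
(388607 + 361436)*(446976 - 136236) = 750043*310740 = 233068361820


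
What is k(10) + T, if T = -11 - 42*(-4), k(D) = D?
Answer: 167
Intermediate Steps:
T = 157 (T = -11 - 7*(-24) = -11 + 168 = 157)
k(10) + T = 10 + 157 = 167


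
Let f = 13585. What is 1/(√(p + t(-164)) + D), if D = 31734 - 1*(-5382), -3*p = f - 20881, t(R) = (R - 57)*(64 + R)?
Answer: 9279/344393231 - √6133/688786462 ≈ 2.6829e-5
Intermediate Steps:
t(R) = (-57 + R)*(64 + R)
p = 2432 (p = -(13585 - 20881)/3 = -⅓*(-7296) = 2432)
D = 37116 (D = 31734 + 5382 = 37116)
1/(√(p + t(-164)) + D) = 1/(√(2432 + (-3648 + (-164)² + 7*(-164))) + 37116) = 1/(√(2432 + (-3648 + 26896 - 1148)) + 37116) = 1/(√(2432 + 22100) + 37116) = 1/(√24532 + 37116) = 1/(2*√6133 + 37116) = 1/(37116 + 2*√6133)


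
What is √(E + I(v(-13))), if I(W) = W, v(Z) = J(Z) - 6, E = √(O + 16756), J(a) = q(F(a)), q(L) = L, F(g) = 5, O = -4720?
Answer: √(-1 + 2*√3009) ≈ 10.426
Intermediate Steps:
J(a) = 5
E = 2*√3009 (E = √(-4720 + 16756) = √12036 = 2*√3009 ≈ 109.71)
v(Z) = -1 (v(Z) = 5 - 6 = -1)
√(E + I(v(-13))) = √(2*√3009 - 1) = √(-1 + 2*√3009)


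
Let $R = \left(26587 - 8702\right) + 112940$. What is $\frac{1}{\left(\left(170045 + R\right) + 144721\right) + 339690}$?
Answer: $\frac{1}{785281} \approx 1.2734 \cdot 10^{-6}$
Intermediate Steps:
$R = 130825$ ($R = 17885 + 112940 = 130825$)
$\frac{1}{\left(\left(170045 + R\right) + 144721\right) + 339690} = \frac{1}{\left(\left(170045 + 130825\right) + 144721\right) + 339690} = \frac{1}{\left(300870 + 144721\right) + 339690} = \frac{1}{445591 + 339690} = \frac{1}{785281}$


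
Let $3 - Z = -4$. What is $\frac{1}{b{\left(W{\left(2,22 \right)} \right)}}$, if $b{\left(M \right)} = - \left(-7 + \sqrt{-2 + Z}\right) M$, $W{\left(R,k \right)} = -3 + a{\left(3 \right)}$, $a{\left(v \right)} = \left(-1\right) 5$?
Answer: $- \frac{7}{352} - \frac{\sqrt{5}}{352} \approx -0.026239$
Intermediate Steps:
$Z = 7$ ($Z = 3 - -4 = 3 + 4 = 7$)
$a{\left(v \right)} = -5$
$W{\left(R,k \right)} = -8$ ($W{\left(R,k \right)} = -3 - 5 = -8$)
$b{\left(M \right)} = - M \left(-7 + \sqrt{5}\right)$ ($b{\left(M \right)} = - \left(-7 + \sqrt{-2 + 7}\right) M = - \left(-7 + \sqrt{5}\right) M = - M \left(-7 + \sqrt{5}\right)$)
$\frac{1}{b{\left(W{\left(2,22 \right)} \right)}} = \frac{1}{\left(-8\right) \left(7 - \sqrt{5}\right)} = \frac{1}{-56 + 8 \sqrt{5}}$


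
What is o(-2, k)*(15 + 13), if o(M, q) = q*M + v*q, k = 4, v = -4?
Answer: -672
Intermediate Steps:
o(M, q) = -4*q + M*q (o(M, q) = q*M - 4*q = M*q - 4*q = -4*q + M*q)
o(-2, k)*(15 + 13) = (4*(-4 - 2))*(15 + 13) = (4*(-6))*28 = -24*28 = -672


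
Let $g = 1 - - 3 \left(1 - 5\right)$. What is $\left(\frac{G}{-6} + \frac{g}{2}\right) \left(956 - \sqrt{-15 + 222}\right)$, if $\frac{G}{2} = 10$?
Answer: $- \frac{25334}{3} + \frac{53 \sqrt{23}}{2} \approx -8317.6$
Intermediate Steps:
$G = 20$ ($G = 2 \cdot 10 = 20$)
$g = -11$ ($g = 1 - \left(-3\right) \left(-4\right) = 1 - 12 = -11$)
$\left(\frac{G}{-6} + \frac{g}{2}\right) \left(956 - \sqrt{-15 + 222}\right) = \left(\frac{20}{-6} - \frac{11}{2}\right) \left(956 - \sqrt{-15 + 222}\right) = \left(20 \left(- \frac{1}{6}\right) - \frac{11}{2}\right) \left(956 - \sqrt{207}\right) = \left(- \frac{10}{3} - \frac{11}{2}\right) \left(956 - 3 \sqrt{23}\right) = - \frac{53 \left(956 - 3 \sqrt{23}\right)}{6} = - \frac{25334}{3} + \frac{53 \sqrt{23}}{2}$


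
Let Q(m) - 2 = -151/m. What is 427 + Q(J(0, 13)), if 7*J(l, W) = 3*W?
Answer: 15674/39 ≈ 401.90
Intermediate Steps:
J(l, W) = 3*W/7 (J(l, W) = (3*W)/7 = 3*W/7)
Q(m) = 2 - 151/m
427 + Q(J(0, 13)) = 427 + (2 - 151/((3/7)*13)) = 427 + (2 - 151/39/7) = 427 + (2 - 151*7/39) = 427 + (2 - 1057/39) = 427 - 979/39 = 15674/39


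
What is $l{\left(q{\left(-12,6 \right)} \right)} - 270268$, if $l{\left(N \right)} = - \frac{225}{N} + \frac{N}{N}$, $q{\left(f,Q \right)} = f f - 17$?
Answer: $- \frac{34324134}{127} \approx -2.7027 \cdot 10^{5}$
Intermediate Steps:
$q{\left(f,Q \right)} = -17 + f^{2}$ ($q{\left(f,Q \right)} = f^{2} - 17 = -17 + f^{2}$)
$l{\left(N \right)} = 1 - \frac{225}{N}$ ($l{\left(N \right)} = - \frac{225}{N} + 1 = 1 - \frac{225}{N}$)
$l{\left(q{\left(-12,6 \right)} \right)} - 270268 = \frac{-225 - \left(17 - \left(-12\right)^{2}\right)}{-17 + \left(-12\right)^{2}} - 270268 = \frac{-225 + \left(-17 + 144\right)}{-17 + 144} - 270268 = \frac{-225 + 127}{127} - 270268 = \frac{1}{127} \left(-98\right) - 270268 = - \frac{98}{127} - 270268 = - \frac{34324134}{127}$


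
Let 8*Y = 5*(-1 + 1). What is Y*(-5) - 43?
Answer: -43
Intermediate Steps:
Y = 0 (Y = (5*(-1 + 1))/8 = (5*0)/8 = (1/8)*0 = 0)
Y*(-5) - 43 = 0*(-5) - 43 = 0 - 43 = -43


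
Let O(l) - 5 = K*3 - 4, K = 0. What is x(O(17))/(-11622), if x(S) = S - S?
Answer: 0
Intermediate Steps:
O(l) = 1 (O(l) = 5 + (0*3 - 4) = 5 + (0 - 4) = 5 - 4 = 1)
x(S) = 0
x(O(17))/(-11622) = 0/(-11622) = 0*(-1/11622) = 0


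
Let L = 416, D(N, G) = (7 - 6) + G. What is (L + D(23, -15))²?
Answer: 161604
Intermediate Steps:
D(N, G) = 1 + G
(L + D(23, -15))² = (416 + (1 - 15))² = (416 - 14)² = 402² = 161604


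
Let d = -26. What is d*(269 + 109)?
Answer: -9828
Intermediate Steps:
d*(269 + 109) = -26*(269 + 109) = -26*378 = -9828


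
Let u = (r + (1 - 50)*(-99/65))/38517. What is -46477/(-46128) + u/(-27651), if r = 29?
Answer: 1072490473452209/1064437148202480 ≈ 1.0076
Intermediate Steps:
u = 6736/2503605 (u = (29 + (1 - 50)*(-99/65))/38517 = (29 - (-4851)/65)*(1/38517) = (29 - 49*(-99/65))*(1/38517) = (29 + 4851/65)*(1/38517) = (6736/65)*(1/38517) = 6736/2503605 ≈ 0.0026905)
-46477/(-46128) + u/(-27651) = -46477/(-46128) + (6736/2503605)/(-27651) = -46477*(-1/46128) + (6736/2503605)*(-1/27651) = 46477/46128 - 6736/69227181855 = 1072490473452209/1064437148202480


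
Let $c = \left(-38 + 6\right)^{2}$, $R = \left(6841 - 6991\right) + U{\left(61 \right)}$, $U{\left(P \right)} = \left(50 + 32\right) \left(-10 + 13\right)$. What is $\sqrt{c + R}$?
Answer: $4 \sqrt{70} \approx 33.466$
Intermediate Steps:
$U{\left(P \right)} = 246$ ($U{\left(P \right)} = 82 \cdot 3 = 246$)
$R = 96$ ($R = \left(6841 - 6991\right) + 246 = -150 + 246 = 96$)
$c = 1024$ ($c = \left(-32\right)^{2} = 1024$)
$\sqrt{c + R} = \sqrt{1024 + 96} = \sqrt{1120} = 4 \sqrt{70}$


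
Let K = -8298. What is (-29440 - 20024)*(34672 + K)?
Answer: -1304563536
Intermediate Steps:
(-29440 - 20024)*(34672 + K) = (-29440 - 20024)*(34672 - 8298) = -49464*26374 = -1304563536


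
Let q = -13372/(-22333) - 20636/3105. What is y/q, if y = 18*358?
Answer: -4857092505/4558084 ≈ -1065.6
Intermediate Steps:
y = 6444
q = -18232336/3014955 (q = -13372*(-1/22333) - 20636*1/3105 = 13372/22333 - 20636/3105 = -18232336/3014955 ≈ -6.0473)
y/q = 6444/(-18232336/3014955) = 6444*(-3014955/18232336) = -4857092505/4558084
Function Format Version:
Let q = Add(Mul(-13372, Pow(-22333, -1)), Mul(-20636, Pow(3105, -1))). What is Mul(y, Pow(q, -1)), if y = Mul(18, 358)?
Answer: Rational(-4857092505, 4558084) ≈ -1065.6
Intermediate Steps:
y = 6444
q = Rational(-18232336, 3014955) (q = Add(Mul(-13372, Rational(-1, 22333)), Mul(-20636, Rational(1, 3105))) = Add(Rational(13372, 22333), Rational(-20636, 3105)) = Rational(-18232336, 3014955) ≈ -6.0473)
Mul(y, Pow(q, -1)) = Mul(6444, Pow(Rational(-18232336, 3014955), -1)) = Mul(6444, Rational(-3014955, 18232336)) = Rational(-4857092505, 4558084)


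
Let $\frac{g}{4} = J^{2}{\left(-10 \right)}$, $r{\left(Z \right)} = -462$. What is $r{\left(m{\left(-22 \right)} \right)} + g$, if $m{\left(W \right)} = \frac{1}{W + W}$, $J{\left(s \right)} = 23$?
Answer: $1654$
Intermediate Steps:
$m{\left(W \right)} = \frac{1}{2 W}$
$g = 2116$ ($g = 4 \cdot 23^{2} = 4 \cdot 529 = 2116$)
$r{\left(m{\left(-22 \right)} \right)} + g = -462 + 2116 = 1654$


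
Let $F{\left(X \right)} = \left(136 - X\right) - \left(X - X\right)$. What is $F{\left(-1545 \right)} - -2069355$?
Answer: $2071036$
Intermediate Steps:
$F{\left(X \right)} = 136 - X$ ($F{\left(X \right)} = \left(136 - X\right) - 0 = \left(136 - X\right) + 0 = 136 - X$)
$F{\left(-1545 \right)} - -2069355 = \left(136 - -1545\right) - -2069355 = \left(136 + 1545\right) + 2069355 = 1681 + 2069355 = 2071036$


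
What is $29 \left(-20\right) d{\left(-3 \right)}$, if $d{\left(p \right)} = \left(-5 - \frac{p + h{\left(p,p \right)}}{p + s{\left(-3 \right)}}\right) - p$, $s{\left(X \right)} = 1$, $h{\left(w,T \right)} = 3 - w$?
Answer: $290$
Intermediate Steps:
$d{\left(p \right)} = -5 - p - \frac{3}{1 + p}$ ($d{\left(p \right)} = \left(-5 - \frac{p - \left(-3 + p\right)}{p + 1}\right) - p = \left(-5 - \frac{3}{1 + p}\right) - p = -5 - p - \frac{3}{1 + p}$)
$29 \left(-20\right) d{\left(-3 \right)} = 29 \left(-20\right) \frac{-8 - \left(-3\right)^{2} - -18}{1 - 3} = - 580 \frac{-8 - 9 + 18}{-2} = - 580 \left(- \frac{-8 - 9 + 18}{2}\right) = - 580 \left(\left(- \frac{1}{2}\right) 1\right) = \left(-580\right) \left(- \frac{1}{2}\right) = 290$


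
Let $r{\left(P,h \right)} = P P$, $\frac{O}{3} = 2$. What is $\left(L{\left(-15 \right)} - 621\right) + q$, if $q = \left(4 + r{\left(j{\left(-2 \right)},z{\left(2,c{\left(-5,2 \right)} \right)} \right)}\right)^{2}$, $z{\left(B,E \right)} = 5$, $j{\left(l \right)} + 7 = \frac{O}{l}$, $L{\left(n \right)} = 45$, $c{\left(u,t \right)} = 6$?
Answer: $10240$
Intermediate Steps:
$O = 6$ ($O = 3 \cdot 2 = 6$)
$j{\left(l \right)} = -7 + \frac{6}{l}$
$r{\left(P,h \right)} = P^{2}$
$q = 10816$ ($q = \left(4 + \left(-7 + \frac{6}{-2}\right)^{2}\right)^{2} = \left(4 + \left(-7 + 6 \left(- \frac{1}{2}\right)\right)^{2}\right)^{2} = \left(4 + \left(-7 - 3\right)^{2}\right)^{2} = \left(4 + \left(-10\right)^{2}\right)^{2} = \left(4 + 100\right)^{2} = 104^{2} = 10816$)
$\left(L{\left(-15 \right)} - 621\right) + q = \left(45 - 621\right) + 10816 = -576 + 10816 = 10240$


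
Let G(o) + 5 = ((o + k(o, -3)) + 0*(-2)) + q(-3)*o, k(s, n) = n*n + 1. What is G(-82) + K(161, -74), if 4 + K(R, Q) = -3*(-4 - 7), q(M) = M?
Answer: 198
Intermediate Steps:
k(s, n) = 1 + n² (k(s, n) = n² + 1 = 1 + n²)
G(o) = 5 - 2*o (G(o) = -5 + (((o + (1 + (-3)²)) + 0*(-2)) - 3*o) = -5 + (((o + (1 + 9)) + 0) - 3*o) = -5 + (((o + 10) + 0) - 3*o) = -5 + (((10 + o) + 0) - 3*o) = -5 + ((10 + o) - 3*o) = -5 + (10 - 2*o) = 5 - 2*o)
K(R, Q) = 29 (K(R, Q) = -4 - 3*(-4 - 7) = -4 - 3*(-11) = -4 + 33 = 29)
G(-82) + K(161, -74) = (5 - 2*(-82)) + 29 = (5 + 164) + 29 = 169 + 29 = 198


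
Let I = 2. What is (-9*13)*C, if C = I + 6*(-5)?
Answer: 3276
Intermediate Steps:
C = -28 (C = 2 + 6*(-5) = 2 - 30 = -28)
(-9*13)*C = -9*13*(-28) = -117*(-28) = 3276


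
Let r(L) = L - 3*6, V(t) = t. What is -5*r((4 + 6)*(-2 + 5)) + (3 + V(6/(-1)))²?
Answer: -51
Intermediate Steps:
r(L) = -18 + L (r(L) = L - 18 = -18 + L)
-5*r((4 + 6)*(-2 + 5)) + (3 + V(6/(-1)))² = -5*(-18 + (4 + 6)*(-2 + 5)) + (3 + 6/(-1))² = -5*(-18 + 10*3) + (3 + 6*(-1))² = -5*(-18 + 30) + (3 - 6)² = -5*12 + (-3)² = -60 + 9 = -51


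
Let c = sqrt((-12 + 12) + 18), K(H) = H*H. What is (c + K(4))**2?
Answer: 274 + 96*sqrt(2) ≈ 409.76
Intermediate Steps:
K(H) = H**2
c = 3*sqrt(2) (c = sqrt(0 + 18) = sqrt(18) = 3*sqrt(2) ≈ 4.2426)
(c + K(4))**2 = (3*sqrt(2) + 4**2)**2 = (3*sqrt(2) + 16)**2 = (16 + 3*sqrt(2))**2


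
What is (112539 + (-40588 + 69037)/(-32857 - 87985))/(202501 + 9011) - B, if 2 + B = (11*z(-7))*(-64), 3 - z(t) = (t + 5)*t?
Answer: -65956101960593/8519844368 ≈ -7741.5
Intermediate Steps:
z(t) = 3 - t*(5 + t) (z(t) = 3 - (t + 5)*t = 3 - (5 + t)*t = 3 - t*(5 + t))
B = 7742 (B = -2 + (11*(3 - 1*(-7)**2 - 5*(-7)))*(-64) = -2 + (11*(3 - 1*49 + 35))*(-64) = -2 + (11*(3 - 49 + 35))*(-64) = -2 + (11*(-11))*(-64) = -2 - 121*(-64) = -2 + 7744 = 7742)
(112539 + (-40588 + 69037)/(-32857 - 87985))/(202501 + 9011) - B = (112539 + (-40588 + 69037)/(-32857 - 87985))/(202501 + 9011) - 1*7742 = (112539 + 28449/(-120842))/211512 - 7742 = (112539 + 28449*(-1/120842))*(1/211512) - 7742 = (112539 - 28449/120842)*(1/211512) - 7742 = (13599409389/120842)*(1/211512) - 7742 = 4533136463/8519844368 - 7742 = -65956101960593/8519844368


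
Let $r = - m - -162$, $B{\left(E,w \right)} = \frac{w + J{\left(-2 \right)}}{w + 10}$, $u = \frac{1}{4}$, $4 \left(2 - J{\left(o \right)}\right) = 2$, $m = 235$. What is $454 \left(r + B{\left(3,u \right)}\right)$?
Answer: $- \frac{1355644}{41} \approx -33065.0$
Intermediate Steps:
$J{\left(o \right)} = \frac{3}{2}$ ($J{\left(o \right)} = 2 - \frac{1}{2} = \frac{3}{2}$)
$u = \frac{1}{4} \approx 0.25$
$B{\left(E,w \right)} = \frac{\frac{3}{2} + w}{10 + w}$ ($B{\left(E,w \right)} = \frac{w + \frac{3}{2}}{w + 10} = \frac{\frac{3}{2} + w}{10 + w}$)
$r = -73$ ($r = \left(-1\right) 235 - -162 = -235 + 162 = -73$)
$454 \left(r + B{\left(3,u \right)}\right) = 454 \left(-73 + \frac{\frac{3}{2} + \frac{1}{4}}{10 + \frac{1}{4}}\right) = 454 \left(-73 + \frac{1}{\frac{41}{4}} \cdot \frac{7}{4}\right) = 454 \left(-73 + \frac{4}{41} \cdot \frac{7}{4}\right) = 454 \left(-73 + \frac{7}{41}\right) = 454 \left(- \frac{2986}{41}\right) = - \frac{1355644}{41}$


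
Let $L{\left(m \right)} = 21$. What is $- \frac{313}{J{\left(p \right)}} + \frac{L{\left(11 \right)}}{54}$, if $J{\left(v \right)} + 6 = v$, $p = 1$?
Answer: $\frac{5669}{90} \approx 62.989$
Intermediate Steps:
$J{\left(v \right)} = -6 + v$
$- \frac{313}{J{\left(p \right)}} + \frac{L{\left(11 \right)}}{54} = - \frac{313}{-6 + 1} + \frac{21}{54} = - \frac{313}{-5} + 21 \cdot \frac{1}{54} = \left(-313\right) \left(- \frac{1}{5}\right) + \frac{7}{18} = \frac{313}{5} + \frac{7}{18} = \frac{5669}{90}$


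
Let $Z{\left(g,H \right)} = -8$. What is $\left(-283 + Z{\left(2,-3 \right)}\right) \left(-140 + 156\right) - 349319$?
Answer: $-353975$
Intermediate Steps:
$\left(-283 + Z{\left(2,-3 \right)}\right) \left(-140 + 156\right) - 349319 = \left(-283 - 8\right) \left(-140 + 156\right) - 349319 = \left(-291\right) 16 - 349319 = -4656 - 349319 = -353975$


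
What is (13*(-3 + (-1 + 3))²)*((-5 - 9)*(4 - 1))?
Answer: -546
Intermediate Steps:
(13*(-3 + (-1 + 3))²)*((-5 - 9)*(4 - 1)) = (13*(-3 + 2)²)*(-14*3) = (13*(-1)²)*(-42) = (13*1)*(-42) = 13*(-42) = -546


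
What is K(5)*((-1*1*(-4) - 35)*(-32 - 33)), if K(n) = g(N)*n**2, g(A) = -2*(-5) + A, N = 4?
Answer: 705250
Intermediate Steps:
g(A) = 10 + A
K(n) = 14*n**2 (K(n) = (10 + 4)*n**2 = 14*n**2)
K(5)*((-1*1*(-4) - 35)*(-32 - 33)) = (14*5**2)*((-1*1*(-4) - 35)*(-32 - 33)) = (14*25)*((-1*(-4) - 35)*(-65)) = 350*((4 - 35)*(-65)) = 350*(-31*(-65)) = 350*2015 = 705250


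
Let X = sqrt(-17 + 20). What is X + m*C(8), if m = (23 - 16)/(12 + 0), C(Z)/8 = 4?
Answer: 56/3 + sqrt(3) ≈ 20.399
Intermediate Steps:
C(Z) = 32 (C(Z) = 8*4 = 32)
X = sqrt(3) ≈ 1.7320
m = 7/12 ≈ 0.58333
X + m*C(8) = sqrt(3) + (7/12)*32 = sqrt(3) + 56/3 = 56/3 + sqrt(3)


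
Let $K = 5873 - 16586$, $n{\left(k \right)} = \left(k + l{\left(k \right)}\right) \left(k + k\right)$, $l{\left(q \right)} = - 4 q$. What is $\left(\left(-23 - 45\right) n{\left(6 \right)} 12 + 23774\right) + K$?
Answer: $189317$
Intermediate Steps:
$n{\left(k \right)} = - 6 k^{2}$ ($n{\left(k \right)} = \left(k - 4 k\right) \left(k + k\right) = - 3 k 2 k = - 6 k^{2}$)
$K = -10713$
$\left(\left(-23 - 45\right) n{\left(6 \right)} 12 + 23774\right) + K = \left(\left(-23 - 45\right) - 6 \cdot 6^{2} \cdot 12 + 23774\right) - 10713 = \left(- 68 \left(-6\right) 36 \cdot 12 + 23774\right) - 10713 = \left(- 68 \left(\left(-216\right) 12\right) + 23774\right) - 10713 = \left(\left(-68\right) \left(-2592\right) + 23774\right) - 10713 = \left(176256 + 23774\right) - 10713 = 200030 - 10713 = 189317$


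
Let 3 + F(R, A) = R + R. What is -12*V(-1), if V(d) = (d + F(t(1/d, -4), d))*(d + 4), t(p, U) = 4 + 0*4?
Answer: -144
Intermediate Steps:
t(p, U) = 4 (t(p, U) = 4 + 0 = 4)
F(R, A) = -3 + 2*R (F(R, A) = -3 + (R + R) = -3 + 2*R)
V(d) = (4 + d)*(5 + d) (V(d) = (d + (-3 + 2*4))*(d + 4) = (d + (-3 + 8))*(4 + d) = (d + 5)*(4 + d) = (5 + d)*(4 + d) = (4 + d)*(5 + d))
-12*V(-1) = -12*(20 + (-1)**2 + 9*(-1)) = -12*(20 + 1 - 9) = -12*12 = -144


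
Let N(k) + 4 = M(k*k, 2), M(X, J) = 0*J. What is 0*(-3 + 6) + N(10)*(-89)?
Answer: 356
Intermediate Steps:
M(X, J) = 0
N(k) = -4 (N(k) = -4 + 0 = -4)
0*(-3 + 6) + N(10)*(-89) = 0*(-3 + 6) - 4*(-89) = 0*3 + 356 = 0 + 356 = 356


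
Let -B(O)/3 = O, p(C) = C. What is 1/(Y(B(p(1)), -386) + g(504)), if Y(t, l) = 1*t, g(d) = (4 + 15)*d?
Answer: 1/9573 ≈ 0.00010446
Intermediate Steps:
g(d) = 19*d
B(O) = -3*O
Y(t, l) = t
1/(Y(B(p(1)), -386) + g(504)) = 1/(-3*1 + 19*504) = 1/(-3 + 9576) = 1/9573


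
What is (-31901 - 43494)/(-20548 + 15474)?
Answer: 75395/5074 ≈ 14.859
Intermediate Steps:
(-31901 - 43494)/(-20548 + 15474) = -75395/(-5074) = -75395*(-1/5074) = 75395/5074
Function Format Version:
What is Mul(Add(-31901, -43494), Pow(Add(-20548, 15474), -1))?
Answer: Rational(75395, 5074) ≈ 14.859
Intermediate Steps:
Mul(Add(-31901, -43494), Pow(Add(-20548, 15474), -1)) = Mul(-75395, Pow(-5074, -1)) = Mul(-75395, Rational(-1, 5074)) = Rational(75395, 5074)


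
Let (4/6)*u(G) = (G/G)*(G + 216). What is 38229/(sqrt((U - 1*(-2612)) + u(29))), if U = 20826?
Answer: 38229*sqrt(95222)/47611 ≈ 247.77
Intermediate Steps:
u(G) = 324 + 3*G/2 (u(G) = 3*((G/G)*(G + 216))/2 = 3*(1*(216 + G))/2 = 3*(216 + G)/2 = 324 + 3*G/2)
38229/(sqrt((U - 1*(-2612)) + u(29))) = 38229/(sqrt((20826 - 1*(-2612)) + (324 + (3/2)*29))) = 38229/(sqrt((20826 + 2612) + (324 + 87/2))) = 38229/(sqrt(23438 + 735/2)) = 38229/(sqrt(47611/2)) = 38229/((sqrt(95222)/2)) = 38229*(sqrt(95222)/47611) = 38229*sqrt(95222)/47611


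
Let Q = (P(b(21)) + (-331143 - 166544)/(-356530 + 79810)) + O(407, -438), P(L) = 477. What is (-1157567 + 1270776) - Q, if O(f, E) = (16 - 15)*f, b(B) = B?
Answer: 31082076313/276720 ≈ 1.1232e+5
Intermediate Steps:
O(f, E) = f (O(f, E) = 1*f = f)
Q = 245118167/276720 (Q = (477 + (-331143 - 166544)/(-356530 + 79810)) + 407 = (477 - 497687/(-276720)) + 407 = (477 - 497687*(-1/276720)) + 407 = (477 + 497687/276720) + 407 = 132493127/276720 + 407 = 245118167/276720 ≈ 885.80)
(-1157567 + 1270776) - Q = (-1157567 + 1270776) - 1*245118167/276720 = 113209 - 245118167/276720 = 31082076313/276720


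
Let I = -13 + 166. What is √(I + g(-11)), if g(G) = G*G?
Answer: √274 ≈ 16.553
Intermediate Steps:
g(G) = G²
I = 153
√(I + g(-11)) = √(153 + (-11)²) = √(153 + 121) = √274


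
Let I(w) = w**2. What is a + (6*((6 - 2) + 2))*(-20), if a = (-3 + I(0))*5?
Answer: -735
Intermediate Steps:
a = -15 (a = (-3 + 0**2)*5 = (-3 + 0)*5 = -3*5 = -15)
a + (6*((6 - 2) + 2))*(-20) = -15 + (6*((6 - 2) + 2))*(-20) = -15 + (6*(4 + 2))*(-20) = -15 + (6*6)*(-20) = -15 + 36*(-20) = -15 - 720 = -735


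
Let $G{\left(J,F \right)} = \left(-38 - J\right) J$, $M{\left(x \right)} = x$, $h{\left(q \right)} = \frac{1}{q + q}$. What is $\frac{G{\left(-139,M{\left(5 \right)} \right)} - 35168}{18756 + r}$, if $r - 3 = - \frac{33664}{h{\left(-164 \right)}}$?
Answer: $- \frac{49207}{11060551} \approx -0.0044489$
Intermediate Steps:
$h{\left(q \right)} = \frac{1}{2 q}$
$r = 11041795$ ($r = 3 - \frac{33664}{\frac{1}{2} \frac{1}{-164}} = 3 - \frac{33664}{\frac{1}{2} \left(- \frac{1}{164}\right)} = 3 - \frac{33664}{- \frac{1}{328}} = 3 - -11041792 = 3 + 11041792 = 11041795$)
$G{\left(J,F \right)} = J \left(-38 - J\right)$
$\frac{G{\left(-139,M{\left(5 \right)} \right)} - 35168}{18756 + r} = \frac{\left(-1\right) \left(-139\right) \left(38 - 139\right) - 35168}{18756 + 11041795} = \frac{\left(-1\right) \left(-139\right) \left(-101\right) - 35168}{11060551} = \left(-14039 - 35168\right) \frac{1}{11060551} = \left(-49207\right) \frac{1}{11060551} = - \frac{49207}{11060551}$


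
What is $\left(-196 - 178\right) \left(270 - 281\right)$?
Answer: $4114$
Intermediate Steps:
$\left(-196 - 178\right) \left(270 - 281\right) = \left(-374\right) \left(-11\right) = 4114$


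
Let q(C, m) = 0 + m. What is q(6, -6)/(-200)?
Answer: 3/100 ≈ 0.030000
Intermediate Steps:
q(C, m) = m
q(6, -6)/(-200) = -6/(-200) = -1/200*(-6) = 3/100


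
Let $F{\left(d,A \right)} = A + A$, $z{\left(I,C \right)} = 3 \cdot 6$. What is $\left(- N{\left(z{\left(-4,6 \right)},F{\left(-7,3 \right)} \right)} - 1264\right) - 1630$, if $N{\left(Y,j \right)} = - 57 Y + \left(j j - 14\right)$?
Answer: $-1890$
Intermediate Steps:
$z{\left(I,C \right)} = 18$
$F{\left(d,A \right)} = 2 A$
$N{\left(Y,j \right)} = -14 + j^{2} - 57 Y$ ($N{\left(Y,j \right)} = - 57 Y + \left(j^{2} - 14\right) = - 57 Y + \left(-14 + j^{2}\right) = -14 + j^{2} - 57 Y$)
$\left(- N{\left(z{\left(-4,6 \right)},F{\left(-7,3 \right)} \right)} - 1264\right) - 1630 = \left(- (-14 + \left(2 \cdot 3\right)^{2} - 1026) - 1264\right) - 1630 = \left(- (-14 + 6^{2} - 1026) - 1264\right) - 1630 = \left(- (-14 + 36 - 1026) - 1264\right) - 1630 = \left(\left(-1\right) \left(-1004\right) - 1264\right) - 1630 = \left(1004 - 1264\right) - 1630 = -260 - 1630 = -1890$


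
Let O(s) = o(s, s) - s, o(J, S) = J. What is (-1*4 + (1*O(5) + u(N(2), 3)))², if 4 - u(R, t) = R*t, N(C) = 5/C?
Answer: 225/4 ≈ 56.250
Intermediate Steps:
u(R, t) = 4 - R*t
O(s) = 0 (O(s) = s - s = 0)
(-1*4 + (1*O(5) + u(N(2), 3)))² = (-1*4 + (1*0 + (4 - 1*5/2*3)))² = (-4 + (0 + (4 - 1*5*(½)*3)))² = (-4 + (0 + (4 - 1*5/2*3)))² = (-4 + (0 + (4 - 15/2)))² = (-4 + (0 - 7/2))² = (-4 - 7/2)² = (-15/2)² = 225/4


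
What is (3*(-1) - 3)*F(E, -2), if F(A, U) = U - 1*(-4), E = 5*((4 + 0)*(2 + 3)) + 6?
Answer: -12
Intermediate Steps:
E = 106 (E = 5*(4*5) + 6 = 5*20 + 6 = 100 + 6 = 106)
F(A, U) = 4 + U (F(A, U) = U + 4 = 4 + U)
(3*(-1) - 3)*F(E, -2) = (3*(-1) - 3)*(4 - 2) = (-3 - 3)*2 = -6*2 = -12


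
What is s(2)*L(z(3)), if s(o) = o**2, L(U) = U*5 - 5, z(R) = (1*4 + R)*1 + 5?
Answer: 220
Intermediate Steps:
z(R) = 9 + R (z(R) = (4 + R)*1 + 5 = (4 + R) + 5 = 9 + R)
L(U) = -5 + 5*U (L(U) = 5*U - 5 = -5 + 5*U)
s(2)*L(z(3)) = 2**2*(-5 + 5*(9 + 3)) = 4*(-5 + 5*12) = 4*(-5 + 60) = 4*55 = 220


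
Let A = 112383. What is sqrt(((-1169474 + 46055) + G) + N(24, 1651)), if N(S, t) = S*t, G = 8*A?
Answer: I*sqrt(184731) ≈ 429.8*I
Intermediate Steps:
G = 899064 (G = 8*112383 = 899064)
sqrt(((-1169474 + 46055) + G) + N(24, 1651)) = sqrt(((-1169474 + 46055) + 899064) + 24*1651) = sqrt((-1123419 + 899064) + 39624) = sqrt(-224355 + 39624) = sqrt(-184731) = I*sqrt(184731)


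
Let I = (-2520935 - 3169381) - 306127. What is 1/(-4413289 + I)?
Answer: -1/10409732 ≈ -9.6064e-8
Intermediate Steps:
I = -5996443 (I = -5690316 - 306127 = -5996443)
1/(-4413289 + I) = 1/(-4413289 - 5996443) = 1/(-10409732) = -1/10409732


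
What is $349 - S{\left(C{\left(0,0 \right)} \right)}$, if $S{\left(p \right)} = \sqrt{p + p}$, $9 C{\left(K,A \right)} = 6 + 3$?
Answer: $349 - \sqrt{2} \approx 347.59$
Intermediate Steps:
$C{\left(K,A \right)} = 1$ ($C{\left(K,A \right)} = \frac{6 + 3}{9} = \frac{1}{9} \cdot 9 = 1$)
$S{\left(p \right)} = \sqrt{2} \sqrt{p}$ ($S{\left(p \right)} = \sqrt{2 p} = \sqrt{2} \sqrt{p}$)
$349 - S{\left(C{\left(0,0 \right)} \right)} = 349 - \sqrt{2} \sqrt{1} = 349 - \sqrt{2} \cdot 1 = 349 - \sqrt{2}$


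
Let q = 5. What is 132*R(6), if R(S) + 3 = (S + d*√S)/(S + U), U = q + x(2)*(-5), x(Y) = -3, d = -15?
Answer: -4752/13 - 990*√6/13 ≈ -552.08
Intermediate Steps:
U = 20 (U = 5 - 3*(-5) = 5 + 15 = 20)
R(S) = -3 + (S - 15*√S)/(20 + S) (R(S) = -3 + (S - 15*√S)/(S + 20) = -3 + (S - 15*√S)/(20 + S))
132*R(6) = 132*((-60 - 15*√6 - 2*6)/(20 + 6)) = 132*((-60 - 15*√6 - 12)/26) = 132*((-72 - 15*√6)/26) = 132*(-36/13 - 15*√6/26) = -4752/13 - 990*√6/13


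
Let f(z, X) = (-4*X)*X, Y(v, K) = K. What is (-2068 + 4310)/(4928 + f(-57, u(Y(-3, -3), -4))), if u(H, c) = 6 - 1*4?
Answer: 1121/2456 ≈ 0.45643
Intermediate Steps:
u(H, c) = 2 (u(H, c) = 6 - 4 = 2)
f(z, X) = -4*X**2
(-2068 + 4310)/(4928 + f(-57, u(Y(-3, -3), -4))) = (-2068 + 4310)/(4928 - 4*2**2) = 2242/(4928 - 4*4) = 2242/(4928 - 16) = 2242/4912 = 2242*(1/4912) = 1121/2456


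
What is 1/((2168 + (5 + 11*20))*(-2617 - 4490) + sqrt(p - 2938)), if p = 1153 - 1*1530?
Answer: -5669017/96413261239972 - I*sqrt(3315)/289239783719916 ≈ -5.8799e-8 - 1.9906e-13*I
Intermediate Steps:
p = -377 (p = 1153 - 1530 = -377)
1/((2168 + (5 + 11*20))*(-2617 - 4490) + sqrt(p - 2938)) = 1/((2168 + (5 + 11*20))*(-2617 - 4490) + sqrt(-377 - 2938)) = 1/((2168 + (5 + 220))*(-7107) + sqrt(-3315)) = 1/((2168 + 225)*(-7107) + I*sqrt(3315)) = 1/(2393*(-7107) + I*sqrt(3315)) = 1/(-17007051 + I*sqrt(3315))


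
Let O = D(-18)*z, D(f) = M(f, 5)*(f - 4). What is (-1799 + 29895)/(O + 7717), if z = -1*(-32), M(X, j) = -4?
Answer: 28096/10533 ≈ 2.6674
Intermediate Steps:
z = 32
D(f) = 16 - 4*f (D(f) = -4*(f - 4) = -4*(-4 + f) = 16 - 4*f)
O = 2816 (O = (16 - 4*(-18))*32 = (16 + 72)*32 = 88*32 = 2816)
(-1799 + 29895)/(O + 7717) = (-1799 + 29895)/(2816 + 7717) = 28096/10533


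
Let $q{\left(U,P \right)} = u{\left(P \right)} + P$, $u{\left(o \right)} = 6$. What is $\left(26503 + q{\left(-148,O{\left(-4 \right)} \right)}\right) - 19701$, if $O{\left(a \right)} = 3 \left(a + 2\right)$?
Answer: $6802$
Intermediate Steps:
$O{\left(a \right)} = 6 + 3 a$ ($O{\left(a \right)} = 3 \left(2 + a\right) = 6 + 3 a$)
$q{\left(U,P \right)} = 6 + P$
$\left(26503 + q{\left(-148,O{\left(-4 \right)} \right)}\right) - 19701 = \left(26503 + \left(6 + \left(6 + 3 \left(-4\right)\right)\right)\right) - 19701 = \left(26503 + \left(6 + \left(6 - 12\right)\right)\right) - 19701 = \left(26503 + \left(6 - 6\right)\right) - 19701 = \left(26503 + 0\right) - 19701 = 26503 - 19701 = 6802$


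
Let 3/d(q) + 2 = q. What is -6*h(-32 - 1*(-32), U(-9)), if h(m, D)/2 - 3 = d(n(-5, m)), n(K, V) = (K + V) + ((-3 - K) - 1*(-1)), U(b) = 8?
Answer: -27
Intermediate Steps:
n(K, V) = -2 + V (n(K, V) = (K + V) + ((-3 - K) + 1) = (K + V) + (-2 - K) = -2 + V)
d(q) = 3/(-2 + q)
h(m, D) = 6 + 6/(-4 + m) (h(m, D) = 6 + 2*(3/(-2 + (-2 + m))) = 6 + 2*(3/(-4 + m)) = 6 + 6/(-4 + m))
-6*h(-32 - 1*(-32), U(-9)) = -36*(-3 + (-32 - 1*(-32)))/(-4 + (-32 - 1*(-32))) = -36*(-3 + (-32 + 32))/(-4 + (-32 + 32)) = -36*(-3 + 0)/(-4 + 0) = -36*(-3)/(-4) = -36*(-1)*(-3)/4 = -6*9/2 = -27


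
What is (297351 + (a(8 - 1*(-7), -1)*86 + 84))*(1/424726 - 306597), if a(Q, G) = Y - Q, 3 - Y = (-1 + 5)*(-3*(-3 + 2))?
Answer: -38463128154358191/424726 ≈ -9.0560e+10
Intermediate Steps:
Y = -9 (Y = 3 - (-1 + 5)*(-3*(-3 + 2)) = 3 - 4*(-3*(-1)) = 3 - 4*3 = 3 - 1*12 = 3 - 12 = -9)
a(Q, G) = -9 - Q
(297351 + (a(8 - 1*(-7), -1)*86 + 84))*(1/424726 - 306597) = (297351 + ((-9 - (8 - 1*(-7)))*86 + 84))*(1/424726 - 306597) = (297351 + ((-9 - (8 + 7))*86 + 84))*(1/424726 - 306597) = (297351 + ((-9 - 1*15)*86 + 84))*(-130219717421/424726) = (297351 + ((-9 - 15)*86 + 84))*(-130219717421/424726) = (297351 + (-24*86 + 84))*(-130219717421/424726) = (297351 + (-2064 + 84))*(-130219717421/424726) = (297351 - 1980)*(-130219717421/424726) = 295371*(-130219717421/424726) = -38463128154358191/424726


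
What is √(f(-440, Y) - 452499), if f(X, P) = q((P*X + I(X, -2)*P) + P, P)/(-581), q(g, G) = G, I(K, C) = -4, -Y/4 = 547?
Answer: I*√152744743711/581 ≈ 672.68*I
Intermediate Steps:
Y = -2188 (Y = -4*547 = -2188)
f(X, P) = -P/581 (f(X, P) = P/(-581) = P*(-1/581) = -P/581)
√(f(-440, Y) - 452499) = √(-1/581*(-2188) - 452499) = √(2188/581 - 452499) = √(-262899731/581) = I*√152744743711/581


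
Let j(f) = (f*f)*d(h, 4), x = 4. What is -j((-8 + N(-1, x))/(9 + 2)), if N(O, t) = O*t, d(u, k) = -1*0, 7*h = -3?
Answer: 0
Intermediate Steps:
h = -3/7 (h = (1/7)*(-3) = -3/7 ≈ -0.42857)
d(u, k) = 0
j(f) = 0 (j(f) = (f*f)*0 = f**2*0 = 0)
-j((-8 + N(-1, x))/(9 + 2)) = -1*0 = 0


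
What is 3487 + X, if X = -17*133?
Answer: 1226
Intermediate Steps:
X = -2261
3487 + X = 3487 - 2261 = 1226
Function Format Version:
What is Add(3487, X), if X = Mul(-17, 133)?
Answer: 1226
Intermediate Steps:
X = -2261
Add(3487, X) = Add(3487, -2261) = 1226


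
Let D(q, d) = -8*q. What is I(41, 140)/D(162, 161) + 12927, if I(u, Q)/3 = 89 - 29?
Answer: 465367/36 ≈ 12927.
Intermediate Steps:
I(u, Q) = 180 (I(u, Q) = 3*(89 - 29) = 3*60 = 180)
I(41, 140)/D(162, 161) + 12927 = 180/((-8*162)) + 12927 = 180/(-1296) + 12927 = 180*(-1/1296) + 12927 = -5/36 + 12927 = 465367/36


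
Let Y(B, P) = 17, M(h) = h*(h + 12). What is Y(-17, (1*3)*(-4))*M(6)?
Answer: 1836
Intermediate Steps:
M(h) = h*(12 + h)
Y(-17, (1*3)*(-4))*M(6) = 17*(6*(12 + 6)) = 17*(6*18) = 17*108 = 1836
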